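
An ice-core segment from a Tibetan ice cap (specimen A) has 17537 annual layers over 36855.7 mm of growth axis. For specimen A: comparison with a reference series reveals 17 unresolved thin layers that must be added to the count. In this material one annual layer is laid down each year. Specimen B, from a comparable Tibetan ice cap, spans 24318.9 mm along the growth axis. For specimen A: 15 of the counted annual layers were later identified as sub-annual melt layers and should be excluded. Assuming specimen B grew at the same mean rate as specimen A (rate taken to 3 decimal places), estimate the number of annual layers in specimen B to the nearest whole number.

11575 annual layers

Specimen A: true annual layer count = 17537 − 15 + 17 = 17539.
A: Mean rate = 36855.7 mm / 17539 years ≈ 2.101 mm/yr.
Specimen B: 24318.9 mm / 2.101 mm per year = 11574.92 years ≈ 11575 annual layers.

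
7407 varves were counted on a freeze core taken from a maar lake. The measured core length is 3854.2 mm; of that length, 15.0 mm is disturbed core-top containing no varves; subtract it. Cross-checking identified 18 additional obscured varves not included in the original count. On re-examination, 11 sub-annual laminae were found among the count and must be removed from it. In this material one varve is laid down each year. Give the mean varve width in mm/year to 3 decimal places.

After corrections the count is 7407 − 11 + 18 = 7414 varves.
The growth record spans 3854.2 − 15.0 = 3839.2 mm.
Extension rate ≈ 3839.2 / 7414 = 0.518 mm/year.

0.518 mm/year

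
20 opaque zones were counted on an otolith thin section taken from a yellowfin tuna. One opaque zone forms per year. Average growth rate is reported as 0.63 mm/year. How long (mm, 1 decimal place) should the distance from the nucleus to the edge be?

20 years of growth are recorded.
20 years at 0.63 mm/year gives 0.63 × 20 = 12.6 mm.

12.6 mm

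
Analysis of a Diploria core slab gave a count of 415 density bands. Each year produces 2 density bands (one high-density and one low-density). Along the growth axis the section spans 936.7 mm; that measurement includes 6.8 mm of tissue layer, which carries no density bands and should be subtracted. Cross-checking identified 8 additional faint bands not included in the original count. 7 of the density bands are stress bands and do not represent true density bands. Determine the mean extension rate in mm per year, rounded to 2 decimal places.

4.47 mm per year

Correcting the raw count gives 415 − 7 + 8 = 416 true density bands.
Dividing by 2 density bands per year: 416 / 2 = 208 years.
The growth record spans 936.7 − 6.8 = 929.9 mm.
Mean rate = 929.9 mm / 208 years ≈ 4.47 mm per year.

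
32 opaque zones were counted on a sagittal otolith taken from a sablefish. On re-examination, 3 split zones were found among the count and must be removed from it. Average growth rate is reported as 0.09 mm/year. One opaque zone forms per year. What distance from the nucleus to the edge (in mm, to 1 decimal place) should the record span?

Correcting the raw count gives 32 − 3 = 29 true opaque zones.
29 years at 0.09 mm/year gives 0.09 × 29 = 2.6 mm.

2.6 mm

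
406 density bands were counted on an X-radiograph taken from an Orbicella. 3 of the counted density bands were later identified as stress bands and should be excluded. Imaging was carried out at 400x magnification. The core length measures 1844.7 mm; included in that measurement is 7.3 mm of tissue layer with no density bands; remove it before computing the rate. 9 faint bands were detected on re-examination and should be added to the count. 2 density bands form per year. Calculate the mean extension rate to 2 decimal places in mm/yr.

8.92 mm/yr

Adjusted count: 406 − 3 + 9 = 412 density bands.
Dividing by 2 density bands per year: 412 / 2 = 206 years.
The growth record spans 1844.7 − 7.3 = 1837.4 mm.
Extension rate ≈ 1837.4 / 206 = 8.92 mm/yr.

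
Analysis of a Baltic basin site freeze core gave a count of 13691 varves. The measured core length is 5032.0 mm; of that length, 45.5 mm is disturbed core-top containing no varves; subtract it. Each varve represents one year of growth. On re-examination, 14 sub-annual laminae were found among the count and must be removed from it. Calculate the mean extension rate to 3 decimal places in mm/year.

0.365 mm/year

After corrections the count is 13691 − 14 = 13677 varves.
Net length = 5032.0 − 45.5 = 4986.5 mm.
Extension rate ≈ 4986.5 / 13677 = 0.365 mm/year.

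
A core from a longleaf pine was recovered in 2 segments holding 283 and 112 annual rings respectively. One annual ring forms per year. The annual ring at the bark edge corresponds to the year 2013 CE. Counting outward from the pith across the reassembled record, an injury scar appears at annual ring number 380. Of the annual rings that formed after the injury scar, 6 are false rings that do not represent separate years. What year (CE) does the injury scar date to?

2004 CE

Total annual rings = 283 + 112 = 395.
395 − 380 = 15 annual rings lie beyond the injury scar toward the bark edge.
15 − 6 false = 9 true annual rings after the injury scar.
2013 − 9 = 2004 CE.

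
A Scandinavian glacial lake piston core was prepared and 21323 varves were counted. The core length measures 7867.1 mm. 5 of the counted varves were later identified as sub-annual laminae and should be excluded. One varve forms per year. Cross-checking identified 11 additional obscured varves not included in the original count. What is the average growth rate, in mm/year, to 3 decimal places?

0.369 mm/year

True varve count = 21323 − 5 + 11 = 21329.
Mean rate = 7867.1 mm / 21329 years ≈ 0.369 mm/year.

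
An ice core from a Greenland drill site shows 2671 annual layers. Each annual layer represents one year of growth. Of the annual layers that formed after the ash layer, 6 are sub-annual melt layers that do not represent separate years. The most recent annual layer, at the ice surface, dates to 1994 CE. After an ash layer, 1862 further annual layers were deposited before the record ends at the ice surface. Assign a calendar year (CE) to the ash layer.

138 CE

1862 annual layers post-date the ash layer.
Removing the 6 false annual layers leaves 1862 − 6 = 1856 true annual layers beyond the ash layer.
The annual layer at the ice surface is 1994 CE, so the ash layer dates to 1994 − 1856 = 138 CE.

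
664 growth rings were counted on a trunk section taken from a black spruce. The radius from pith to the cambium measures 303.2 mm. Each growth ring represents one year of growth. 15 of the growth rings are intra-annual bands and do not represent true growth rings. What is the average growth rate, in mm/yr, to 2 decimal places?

Correcting the raw count gives 664 − 15 = 649 true growth rings.
303.2 mm over 649 years gives 303.2 / 649 ≈ 0.47 mm/yr.

0.47 mm/yr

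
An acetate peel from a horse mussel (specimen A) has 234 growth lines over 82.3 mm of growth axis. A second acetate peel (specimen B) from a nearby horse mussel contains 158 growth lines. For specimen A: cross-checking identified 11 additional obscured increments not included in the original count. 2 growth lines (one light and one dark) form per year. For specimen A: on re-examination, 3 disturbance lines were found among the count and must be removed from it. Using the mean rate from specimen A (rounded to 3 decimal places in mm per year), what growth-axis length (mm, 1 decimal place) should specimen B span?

Specimen A: true growth line count = 234 − 3 + 11 = 242.
Specimen A: 242 growth lines at 2 per year is 242 / 2 = 121 years.
A: 82.3 mm over 121 years gives 82.3 / 121 ≈ 0.680 mm/year.
Specimen B: 158 growth lines at 2 per year is 158 / 2 = 79 years. B's length ≈ 0.680 × 79 = 53.7 mm.

53.7 mm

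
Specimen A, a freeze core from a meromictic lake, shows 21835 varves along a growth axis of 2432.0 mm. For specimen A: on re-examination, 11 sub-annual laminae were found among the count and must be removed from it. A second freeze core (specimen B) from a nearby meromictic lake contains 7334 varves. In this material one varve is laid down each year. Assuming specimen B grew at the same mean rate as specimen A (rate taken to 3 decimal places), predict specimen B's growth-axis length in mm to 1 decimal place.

Specimen A: after corrections the count is 21835 − 11 = 21824 varves.
A: Extension rate ≈ 2432.0 / 21824 = 0.111 mm/yr.
Length of B = 0.111 × 7334 = 814.1 mm.

814.1 mm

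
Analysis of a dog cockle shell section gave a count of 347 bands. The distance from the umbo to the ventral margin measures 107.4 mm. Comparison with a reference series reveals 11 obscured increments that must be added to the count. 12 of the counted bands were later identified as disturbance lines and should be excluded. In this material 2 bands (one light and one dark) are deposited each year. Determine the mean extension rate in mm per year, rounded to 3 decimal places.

After corrections the count is 347 − 12 + 11 = 346 bands.
With 2 bands per year, 346 / 2 = 173 years.
Extension rate ≈ 107.4 / 173 = 0.621 mm per year.

0.621 mm per year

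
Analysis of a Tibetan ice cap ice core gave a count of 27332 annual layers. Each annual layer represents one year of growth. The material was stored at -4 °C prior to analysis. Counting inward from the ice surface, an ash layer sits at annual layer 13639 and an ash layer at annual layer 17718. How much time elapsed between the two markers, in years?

17718 − 13639 = 4079 annual layers lie between the two events.
That is 4079 years at one annual layer per year.

4079 years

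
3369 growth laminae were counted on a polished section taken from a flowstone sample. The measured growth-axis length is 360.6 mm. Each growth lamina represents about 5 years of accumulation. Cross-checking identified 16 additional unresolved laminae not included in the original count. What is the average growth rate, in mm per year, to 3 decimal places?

True growth lamina count = 3369 + 16 = 3385.
Multiplying by 5 years per growth lamina: 3385 × 5 = 16925 years.
360.6 mm over 16925 years gives 360.6 / 16925 ≈ 0.021 mm per year.

0.021 mm per year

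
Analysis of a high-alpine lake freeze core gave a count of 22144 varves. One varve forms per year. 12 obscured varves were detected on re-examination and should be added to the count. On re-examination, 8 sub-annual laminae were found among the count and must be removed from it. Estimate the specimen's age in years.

After corrections the count is 22144 − 8 + 12 = 22148 varves.
With a one-to-one varve periodicity this is 22148 years.

22148 yr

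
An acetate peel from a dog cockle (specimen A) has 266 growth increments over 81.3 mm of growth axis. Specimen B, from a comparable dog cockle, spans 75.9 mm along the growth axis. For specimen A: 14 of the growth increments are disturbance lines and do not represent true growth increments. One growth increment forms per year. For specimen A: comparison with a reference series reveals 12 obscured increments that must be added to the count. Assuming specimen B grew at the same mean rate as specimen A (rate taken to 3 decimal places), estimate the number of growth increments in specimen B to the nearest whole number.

246 growth increments

Specimen A: adjusted count: 266 − 14 + 12 = 264 growth increments.
A: Mean rate = 81.3 mm / 264 years ≈ 0.308 mm per year.
Specimen B: 75.9 mm / 0.308 mm per year = 246.43 years ≈ 246 growth increments.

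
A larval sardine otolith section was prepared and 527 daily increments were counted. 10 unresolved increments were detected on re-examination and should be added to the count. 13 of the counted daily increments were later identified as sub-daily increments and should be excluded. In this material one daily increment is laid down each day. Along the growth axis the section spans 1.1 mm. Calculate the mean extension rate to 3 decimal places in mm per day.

After corrections the count is 527 − 13 + 10 = 524 daily increments.
Mean rate = 1.1 mm / 524 days ≈ 0.002 mm per day.

0.002 mm per day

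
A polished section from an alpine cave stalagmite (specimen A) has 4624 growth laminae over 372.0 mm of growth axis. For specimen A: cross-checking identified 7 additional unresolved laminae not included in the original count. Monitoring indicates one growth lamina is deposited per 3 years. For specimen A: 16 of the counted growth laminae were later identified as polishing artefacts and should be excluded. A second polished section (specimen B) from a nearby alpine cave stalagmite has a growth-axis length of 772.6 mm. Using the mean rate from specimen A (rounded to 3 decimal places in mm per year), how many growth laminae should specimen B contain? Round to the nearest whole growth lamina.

Specimen A: correcting the raw count gives 4624 − 16 + 7 = 4615 true growth laminae.
Specimen A: at 3 years per growth lamina, 4615 × 3 = 13845 years.
A: Mean rate = 372.0 mm / 13845 years ≈ 0.027 mm/yr.
Specimen B: 772.6 mm / 0.027 mm per year = 28614.81 years; at 3 years per growth lamina that is 28614.81 / 3 ≈ 9538 growth laminae.

9538 growth laminae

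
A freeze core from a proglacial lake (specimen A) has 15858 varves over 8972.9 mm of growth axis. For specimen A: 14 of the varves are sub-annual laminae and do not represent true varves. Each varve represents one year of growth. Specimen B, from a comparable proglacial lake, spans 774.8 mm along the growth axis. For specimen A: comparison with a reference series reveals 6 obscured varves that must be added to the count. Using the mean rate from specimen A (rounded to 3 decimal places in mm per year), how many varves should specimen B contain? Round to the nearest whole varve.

Specimen A: after corrections the count is 15858 − 14 + 6 = 15850 varves.
A: Extension rate ≈ 8972.9 / 15850 = 0.566 mm/yr.
For B, 774.8 / 0.566 = 1368.90 years ≈ 1369 varves.

1369 varves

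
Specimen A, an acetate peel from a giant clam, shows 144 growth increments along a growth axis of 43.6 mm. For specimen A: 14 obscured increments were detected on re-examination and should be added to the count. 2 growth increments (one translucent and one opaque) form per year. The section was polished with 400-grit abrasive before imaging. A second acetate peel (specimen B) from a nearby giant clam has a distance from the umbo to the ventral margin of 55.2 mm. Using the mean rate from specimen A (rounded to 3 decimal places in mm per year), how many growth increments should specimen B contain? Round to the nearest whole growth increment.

Specimen A: after corrections the count is 144 + 14 = 158 growth increments.
Specimen A: 158 growth increments at 2 per year is 158 / 2 = 79 years.
A: 43.6 mm over 79 years gives 43.6 / 79 ≈ 0.552 mm/yr.
For B, 55.2 / 0.552 = 100.00 years; at 2 growth increments per year that is 100.00 × 2 ≈ 200 growth increments.

200 growth increments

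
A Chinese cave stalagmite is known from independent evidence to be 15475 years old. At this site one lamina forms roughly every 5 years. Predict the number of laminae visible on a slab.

Expected laminae: 15475 / 5 = 3095.
So 3095 laminae should be present.

3095 laminae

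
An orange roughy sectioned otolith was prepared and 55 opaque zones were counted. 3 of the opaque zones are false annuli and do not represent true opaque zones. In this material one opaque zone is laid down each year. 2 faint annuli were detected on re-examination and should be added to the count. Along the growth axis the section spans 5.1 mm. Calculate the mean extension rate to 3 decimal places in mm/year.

0.094 mm/year

True opaque zone count = 55 − 3 + 2 = 54.
Mean rate = 5.1 mm / 54 years ≈ 0.094 mm/year.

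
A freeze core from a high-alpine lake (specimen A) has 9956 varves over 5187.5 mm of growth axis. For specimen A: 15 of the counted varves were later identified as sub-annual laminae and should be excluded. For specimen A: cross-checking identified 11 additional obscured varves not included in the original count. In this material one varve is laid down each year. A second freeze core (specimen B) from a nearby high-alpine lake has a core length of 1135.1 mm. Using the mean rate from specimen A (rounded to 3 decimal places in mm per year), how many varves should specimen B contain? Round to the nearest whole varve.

2179 varves

Specimen A: true varve count = 9956 − 15 + 11 = 9952.
A: Mean rate = 5187.5 mm / 9952 years ≈ 0.521 mm/yr.
B spans 1135.1 / 0.521 = 2178.69 years ≈ 2179 varves.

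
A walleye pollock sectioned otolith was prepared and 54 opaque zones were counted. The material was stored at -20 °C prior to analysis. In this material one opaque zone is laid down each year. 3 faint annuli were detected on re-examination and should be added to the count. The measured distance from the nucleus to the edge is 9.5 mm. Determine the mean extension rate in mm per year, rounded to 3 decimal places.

0.167 mm per year

Correcting the raw count gives 54 + 3 = 57 true opaque zones.
Extension rate ≈ 9.5 / 57 = 0.167 mm per year.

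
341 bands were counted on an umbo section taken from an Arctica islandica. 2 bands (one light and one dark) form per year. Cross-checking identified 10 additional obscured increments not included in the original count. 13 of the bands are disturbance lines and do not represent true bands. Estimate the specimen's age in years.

169 years

Correcting the raw count gives 341 − 13 + 10 = 338 true bands.
338 bands at 2 per year is 338 / 2 = 169 years.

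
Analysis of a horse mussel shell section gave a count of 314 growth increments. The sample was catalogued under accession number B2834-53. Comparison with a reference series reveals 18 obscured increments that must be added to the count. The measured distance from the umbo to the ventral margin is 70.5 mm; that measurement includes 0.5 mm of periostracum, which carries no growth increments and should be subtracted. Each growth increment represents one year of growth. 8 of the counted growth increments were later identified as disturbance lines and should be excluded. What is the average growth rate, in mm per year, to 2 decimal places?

0.22 mm per year

Correcting the raw count gives 314 − 8 + 18 = 324 true growth increments.
Net length = 70.5 − 0.5 = 70.0 mm.
Extension rate ≈ 70.0 / 324 = 0.22 mm per year.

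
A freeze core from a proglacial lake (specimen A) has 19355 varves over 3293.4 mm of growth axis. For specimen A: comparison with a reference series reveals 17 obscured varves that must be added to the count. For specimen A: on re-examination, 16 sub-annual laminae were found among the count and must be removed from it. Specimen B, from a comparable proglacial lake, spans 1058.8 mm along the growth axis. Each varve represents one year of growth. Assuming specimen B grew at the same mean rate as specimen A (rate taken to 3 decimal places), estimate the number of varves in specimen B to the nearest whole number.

Specimen A: adjusted count: 19355 − 16 + 17 = 19356 varves.
A: Mean rate = 3293.4 mm / 19356 years ≈ 0.170 mm/year.
For B, 1058.8 / 0.170 = 6228.24 years ≈ 6228 varves.

6228 varves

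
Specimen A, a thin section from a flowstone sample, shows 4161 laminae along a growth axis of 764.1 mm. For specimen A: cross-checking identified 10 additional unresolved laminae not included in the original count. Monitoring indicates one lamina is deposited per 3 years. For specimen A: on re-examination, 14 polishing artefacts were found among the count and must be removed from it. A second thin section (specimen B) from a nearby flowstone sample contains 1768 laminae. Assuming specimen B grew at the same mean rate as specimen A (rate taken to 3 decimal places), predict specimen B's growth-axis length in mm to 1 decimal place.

323.5 mm

Specimen A: after corrections the count is 4161 − 14 + 10 = 4157 laminae.
Specimen A: multiplying by 3 years per lamina: 4157 × 3 = 12471 years.
A: Extension rate ≈ 764.1 / 12471 = 0.061 mm/year.
Specimen B: at 3 years per lamina, 1768 × 3 = 5304 years. Length of B = 0.061 × 5304 = 323.5 mm.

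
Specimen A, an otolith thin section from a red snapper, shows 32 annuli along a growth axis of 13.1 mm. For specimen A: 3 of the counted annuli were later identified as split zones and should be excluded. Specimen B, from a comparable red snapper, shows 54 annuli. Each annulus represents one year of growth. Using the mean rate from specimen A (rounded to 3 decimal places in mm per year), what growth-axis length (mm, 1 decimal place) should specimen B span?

Specimen A: after corrections the count is 32 − 3 = 29 annuli.
A: Mean rate = 13.1 mm / 29 years ≈ 0.452 mm/yr.
Length of B = 0.452 × 54 = 24.4 mm.

24.4 mm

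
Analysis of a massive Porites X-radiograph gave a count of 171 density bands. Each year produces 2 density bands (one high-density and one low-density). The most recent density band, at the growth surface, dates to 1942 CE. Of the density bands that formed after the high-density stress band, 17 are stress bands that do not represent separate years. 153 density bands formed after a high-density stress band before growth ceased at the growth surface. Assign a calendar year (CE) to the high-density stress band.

1874 CE

153 density bands post-date the high-density stress band.
153 − 17 false = 136 true density bands after the high-density stress band.
136 density bands at 2 per year is 136 / 2 = 68 years.
1942 − 68 = 1874 CE.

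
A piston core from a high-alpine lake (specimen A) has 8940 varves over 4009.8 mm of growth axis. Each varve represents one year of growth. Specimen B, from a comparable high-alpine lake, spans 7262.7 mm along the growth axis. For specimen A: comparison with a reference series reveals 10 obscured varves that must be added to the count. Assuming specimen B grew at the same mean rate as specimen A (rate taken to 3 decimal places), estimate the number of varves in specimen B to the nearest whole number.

16211 varves

Specimen A: after corrections the count is 8940 + 10 = 8950 varves.
A: Extension rate ≈ 4009.8 / 8950 = 0.448 mm per year.
B spans 7262.7 / 0.448 = 16211.38 years ≈ 16211 varves.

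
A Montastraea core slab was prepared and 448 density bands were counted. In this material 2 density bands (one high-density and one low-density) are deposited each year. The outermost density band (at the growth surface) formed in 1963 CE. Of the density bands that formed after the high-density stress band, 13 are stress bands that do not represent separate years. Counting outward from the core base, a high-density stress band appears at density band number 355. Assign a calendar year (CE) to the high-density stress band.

The high-density stress band sits at density band 355 from the core base, so 448 − 355 = 93 density bands formed after it.
Excluding 13 false density bands: 93 − 13 = 80.
Dividing by 2 density bands per year: 80 / 2 = 40 years.
The density band at the growth surface is 1963 CE, so the high-density stress band dates to 1963 − 40 = 1923 CE.

1923 CE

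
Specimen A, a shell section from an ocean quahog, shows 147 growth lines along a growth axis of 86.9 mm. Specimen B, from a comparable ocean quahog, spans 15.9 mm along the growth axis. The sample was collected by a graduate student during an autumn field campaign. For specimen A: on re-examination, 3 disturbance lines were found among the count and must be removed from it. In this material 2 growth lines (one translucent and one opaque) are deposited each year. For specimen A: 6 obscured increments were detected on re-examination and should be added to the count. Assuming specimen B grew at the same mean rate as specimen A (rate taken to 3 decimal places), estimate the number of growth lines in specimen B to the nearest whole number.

27 growth lines

Specimen A: adjusted count: 147 − 3 + 6 = 150 growth lines.
Specimen A: 150 growth lines at 2 per year is 150 / 2 = 75 years.
A: Extension rate ≈ 86.9 / 75 = 1.159 mm/yr.
B spans 15.9 / 1.159 = 13.72 years; at 2 growth lines per year that is 13.72 × 2 ≈ 27 growth lines.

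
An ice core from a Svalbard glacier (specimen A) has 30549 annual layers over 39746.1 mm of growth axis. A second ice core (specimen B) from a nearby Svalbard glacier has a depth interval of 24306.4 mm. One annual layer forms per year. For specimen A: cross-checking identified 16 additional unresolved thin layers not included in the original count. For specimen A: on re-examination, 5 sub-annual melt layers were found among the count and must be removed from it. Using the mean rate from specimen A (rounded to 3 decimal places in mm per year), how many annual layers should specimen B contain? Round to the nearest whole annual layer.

18683 annual layers

Specimen A: correcting the raw count gives 30549 − 5 + 16 = 30560 true annual layers.
A: Extension rate ≈ 39746.1 / 30560 = 1.301 mm/year.
B spans 24306.4 / 1.301 = 18682.86 years ≈ 18683 annual layers.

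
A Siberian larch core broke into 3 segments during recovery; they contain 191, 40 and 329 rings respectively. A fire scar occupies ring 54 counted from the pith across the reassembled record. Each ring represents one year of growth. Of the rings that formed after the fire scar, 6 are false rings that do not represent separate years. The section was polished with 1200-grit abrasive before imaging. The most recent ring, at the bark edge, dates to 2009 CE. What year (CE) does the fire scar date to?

1509 CE

Total rings = 191 + 40 + 329 = 560.
The fire scar sits at ring 54 from the pith, so 560 − 54 = 506 rings formed after it.
Removing the 6 false rings leaves 506 − 6 = 500 true rings beyond the fire scar.
Counting back 500 years from 2009 CE places the fire scar in 2009 − 500 = 1509 CE.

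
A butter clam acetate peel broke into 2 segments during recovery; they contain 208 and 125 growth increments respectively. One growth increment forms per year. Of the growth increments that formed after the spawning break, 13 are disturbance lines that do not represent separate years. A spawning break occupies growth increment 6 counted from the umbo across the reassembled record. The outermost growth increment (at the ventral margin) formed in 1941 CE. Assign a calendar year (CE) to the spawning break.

Total growth increments = 208 + 125 = 333.
The spawning break sits at growth increment 6 from the umbo, so 333 − 6 = 327 growth increments formed after it.
327 − 13 false = 314 true growth increments after the spawning break.
1941 − 314 = 1627 CE.

1627 CE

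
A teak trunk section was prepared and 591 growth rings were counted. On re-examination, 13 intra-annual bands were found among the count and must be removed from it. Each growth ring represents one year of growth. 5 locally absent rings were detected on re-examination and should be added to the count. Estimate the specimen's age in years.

Correcting the raw count gives 591 − 13 + 5 = 583 true growth rings.
With a one-to-one growth ring periodicity this is 583 years.

583 years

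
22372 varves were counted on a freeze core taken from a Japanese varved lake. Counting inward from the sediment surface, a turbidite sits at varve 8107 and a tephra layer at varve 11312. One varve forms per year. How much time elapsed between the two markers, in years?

3205 years

11312 − 8107 = 3205 varves lie between the two events.
At one varve per year, 3205 years elapsed between them.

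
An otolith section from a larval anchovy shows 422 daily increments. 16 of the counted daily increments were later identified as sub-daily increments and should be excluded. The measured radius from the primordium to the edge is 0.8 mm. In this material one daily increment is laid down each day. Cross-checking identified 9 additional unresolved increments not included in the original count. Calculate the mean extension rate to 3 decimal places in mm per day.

0.002 mm per day

True daily increment count = 422 − 16 + 9 = 415.
0.8 mm over 415 days gives 0.8 / 415 ≈ 0.002 mm per day.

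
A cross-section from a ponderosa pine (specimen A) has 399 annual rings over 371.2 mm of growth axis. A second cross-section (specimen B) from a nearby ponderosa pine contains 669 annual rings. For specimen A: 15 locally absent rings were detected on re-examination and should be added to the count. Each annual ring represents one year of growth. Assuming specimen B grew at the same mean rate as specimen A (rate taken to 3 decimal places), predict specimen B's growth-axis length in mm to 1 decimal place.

600.1 mm

Specimen A: adjusted count: 399 + 15 = 414 annual rings.
A: Mean rate = 371.2 mm / 414 years ≈ 0.897 mm per year.
Length of B = 0.897 × 669 = 600.1 mm.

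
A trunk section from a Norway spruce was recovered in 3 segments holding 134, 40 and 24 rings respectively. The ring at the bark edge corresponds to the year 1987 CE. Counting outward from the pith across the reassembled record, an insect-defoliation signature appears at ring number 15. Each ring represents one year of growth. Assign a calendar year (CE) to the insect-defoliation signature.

1804 CE

Total rings = 134 + 40 + 24 = 198.
Between ring 15 and the bark edge there are 198 − 15 = 183 rings.
The ring at the bark edge is 1987 CE, so the insect-defoliation signature dates to 1987 − 183 = 1804 CE.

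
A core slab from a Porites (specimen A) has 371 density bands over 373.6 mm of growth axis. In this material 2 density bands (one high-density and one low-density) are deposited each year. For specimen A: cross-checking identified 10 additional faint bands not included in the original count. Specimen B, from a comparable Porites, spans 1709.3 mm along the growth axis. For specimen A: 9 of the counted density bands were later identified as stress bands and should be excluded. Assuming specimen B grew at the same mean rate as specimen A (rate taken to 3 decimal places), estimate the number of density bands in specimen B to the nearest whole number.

1702 density bands

Specimen A: after corrections the count is 371 − 9 + 10 = 372 density bands.
Specimen A: with 2 density bands per year, 372 / 2 = 186 years.
A: Extension rate ≈ 373.6 / 186 = 2.009 mm per year.
B spans 1709.3 / 2.009 = 850.82 years; at 2 density bands per year that is 850.82 × 2 ≈ 1702 density bands.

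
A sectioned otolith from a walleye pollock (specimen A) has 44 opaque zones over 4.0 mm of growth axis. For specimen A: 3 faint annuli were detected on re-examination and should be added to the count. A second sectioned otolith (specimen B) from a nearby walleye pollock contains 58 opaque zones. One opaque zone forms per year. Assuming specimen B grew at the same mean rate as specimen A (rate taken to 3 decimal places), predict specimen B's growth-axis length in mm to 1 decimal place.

Specimen A: correcting the raw count gives 44 + 3 = 47 true opaque zones.
A: Mean rate = 4.0 mm / 47 years ≈ 0.085 mm/yr.
B's length ≈ 0.085 × 58 = 4.9 mm.

4.9 mm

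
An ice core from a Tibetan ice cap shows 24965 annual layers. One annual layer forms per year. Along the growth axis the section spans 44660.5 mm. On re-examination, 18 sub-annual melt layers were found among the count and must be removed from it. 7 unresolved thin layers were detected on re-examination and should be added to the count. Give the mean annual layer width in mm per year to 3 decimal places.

1.790 mm per year

True annual layer count = 24965 − 18 + 7 = 24954.
Extension rate ≈ 44660.5 / 24954 = 1.790 mm per year.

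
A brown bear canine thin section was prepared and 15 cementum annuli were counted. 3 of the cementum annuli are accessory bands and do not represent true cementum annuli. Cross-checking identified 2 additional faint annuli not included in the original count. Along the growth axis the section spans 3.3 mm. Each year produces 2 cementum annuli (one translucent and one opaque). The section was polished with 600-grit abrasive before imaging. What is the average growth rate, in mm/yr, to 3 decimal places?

After corrections the count is 15 − 3 + 2 = 14 cementum annuli.
14 cementum annuli at 2 per year is 14 / 2 = 7 years.
Mean rate = 3.3 mm / 7 years ≈ 0.471 mm/yr.

0.471 mm/yr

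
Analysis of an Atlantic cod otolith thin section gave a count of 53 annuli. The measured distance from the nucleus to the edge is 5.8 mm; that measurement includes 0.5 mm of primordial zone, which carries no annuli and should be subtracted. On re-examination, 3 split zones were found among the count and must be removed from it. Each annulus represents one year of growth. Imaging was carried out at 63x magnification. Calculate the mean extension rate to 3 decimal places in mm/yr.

0.106 mm/yr

True annulus count = 53 − 3 = 50.
The growth record spans 5.8 − 0.5 = 5.3 mm.
Mean rate = 5.3 mm / 50 years ≈ 0.106 mm/yr.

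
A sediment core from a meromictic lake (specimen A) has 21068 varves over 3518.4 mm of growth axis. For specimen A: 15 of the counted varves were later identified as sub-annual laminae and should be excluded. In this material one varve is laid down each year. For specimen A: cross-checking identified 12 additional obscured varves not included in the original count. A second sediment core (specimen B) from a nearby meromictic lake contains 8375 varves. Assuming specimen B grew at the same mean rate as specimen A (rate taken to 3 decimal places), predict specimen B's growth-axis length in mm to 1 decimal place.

Specimen A: adjusted count: 21068 − 15 + 12 = 21065 varves.
A: 3518.4 mm over 21065 years gives 3518.4 / 21065 ≈ 0.167 mm/year.
Length of B = 0.167 × 8375 = 1398.6 mm.

1398.6 mm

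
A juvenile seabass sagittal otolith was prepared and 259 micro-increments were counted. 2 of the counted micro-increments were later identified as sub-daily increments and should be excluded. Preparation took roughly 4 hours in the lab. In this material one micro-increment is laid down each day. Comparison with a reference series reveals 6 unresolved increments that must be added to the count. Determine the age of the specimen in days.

True micro-increment count = 259 − 2 + 6 = 263.
One micro-increment per day makes the duration 263 days.

263 days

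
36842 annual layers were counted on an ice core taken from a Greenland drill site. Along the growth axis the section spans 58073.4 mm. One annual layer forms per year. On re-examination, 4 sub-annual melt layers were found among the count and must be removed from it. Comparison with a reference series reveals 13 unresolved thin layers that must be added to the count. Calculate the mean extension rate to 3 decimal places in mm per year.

1.576 mm per year

True annual layer count = 36842 − 4 + 13 = 36851.
58073.4 mm over 36851 years gives 58073.4 / 36851 ≈ 1.576 mm per year.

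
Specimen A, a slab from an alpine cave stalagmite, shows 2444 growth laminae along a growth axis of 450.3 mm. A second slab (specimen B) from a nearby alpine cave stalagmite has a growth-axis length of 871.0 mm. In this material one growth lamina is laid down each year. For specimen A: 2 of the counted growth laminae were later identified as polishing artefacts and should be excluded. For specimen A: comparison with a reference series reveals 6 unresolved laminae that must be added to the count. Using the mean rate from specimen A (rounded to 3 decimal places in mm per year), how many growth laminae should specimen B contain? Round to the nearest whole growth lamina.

Specimen A: correcting the raw count gives 2444 − 2 + 6 = 2448 true growth laminae.
A: Extension rate ≈ 450.3 / 2448 = 0.184 mm/yr.
For B, 871.0 / 0.184 = 4733.70 years ≈ 4734 growth laminae.

4734 growth laminae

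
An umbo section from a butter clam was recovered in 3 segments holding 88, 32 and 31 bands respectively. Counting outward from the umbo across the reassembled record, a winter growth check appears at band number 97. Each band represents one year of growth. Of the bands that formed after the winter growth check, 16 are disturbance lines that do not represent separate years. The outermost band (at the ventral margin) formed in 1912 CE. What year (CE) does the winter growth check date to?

1874 CE

Total bands = 88 + 32 + 31 = 151.
151 − 97 = 54 bands lie beyond the winter growth check toward the ventral margin.
Removing the 16 false bands leaves 54 − 16 = 38 true bands beyond the winter growth check.
The band at the ventral margin is 1912 CE, so the winter growth check dates to 1912 − 38 = 1874 CE.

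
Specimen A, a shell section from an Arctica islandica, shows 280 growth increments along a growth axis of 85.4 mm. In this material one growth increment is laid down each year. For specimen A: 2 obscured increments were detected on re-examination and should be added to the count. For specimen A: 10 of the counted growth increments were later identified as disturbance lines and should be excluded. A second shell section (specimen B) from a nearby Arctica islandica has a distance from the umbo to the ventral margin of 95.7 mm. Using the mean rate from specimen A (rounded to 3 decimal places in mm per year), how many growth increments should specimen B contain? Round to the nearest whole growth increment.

Specimen A: true growth increment count = 280 − 10 + 2 = 272.
A: Extension rate ≈ 85.4 / 272 = 0.314 mm per year.
B spans 95.7 / 0.314 = 304.78 years ≈ 305 growth increments.

305 growth increments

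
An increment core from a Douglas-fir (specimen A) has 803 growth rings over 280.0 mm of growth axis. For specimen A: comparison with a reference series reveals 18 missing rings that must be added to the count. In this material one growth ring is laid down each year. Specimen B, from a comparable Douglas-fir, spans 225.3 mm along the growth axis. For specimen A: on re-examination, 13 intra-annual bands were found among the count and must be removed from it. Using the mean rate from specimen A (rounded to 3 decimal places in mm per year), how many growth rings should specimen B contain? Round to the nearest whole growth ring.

649 growth rings

Specimen A: adjusted count: 803 − 13 + 18 = 808 growth rings.
A: 280.0 mm over 808 years gives 280.0 / 808 ≈ 0.347 mm/year.
For B, 225.3 / 0.347 = 649.28 years ≈ 649 growth rings.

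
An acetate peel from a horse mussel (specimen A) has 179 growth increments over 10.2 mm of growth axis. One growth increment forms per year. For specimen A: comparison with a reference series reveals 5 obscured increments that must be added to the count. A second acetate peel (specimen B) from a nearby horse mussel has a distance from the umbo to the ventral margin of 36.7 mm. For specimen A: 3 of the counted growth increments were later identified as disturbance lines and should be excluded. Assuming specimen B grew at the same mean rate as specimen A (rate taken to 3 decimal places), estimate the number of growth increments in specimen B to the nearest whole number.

Specimen A: adjusted count: 179 − 3 + 5 = 181 growth increments.
A: Mean rate = 10.2 mm / 181 years ≈ 0.056 mm per year.
Specimen B: 36.7 mm / 0.056 mm per year = 655.36 years ≈ 655 growth increments.

655 growth increments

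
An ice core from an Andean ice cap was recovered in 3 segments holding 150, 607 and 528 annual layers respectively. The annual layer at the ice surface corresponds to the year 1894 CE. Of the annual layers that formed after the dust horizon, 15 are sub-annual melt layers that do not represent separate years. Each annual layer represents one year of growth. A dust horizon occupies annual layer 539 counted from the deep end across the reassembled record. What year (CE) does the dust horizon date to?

1163 CE

Total annual layers = 150 + 607 + 528 = 1285.
The dust horizon sits at annual layer 539 from the deep end, so 1285 − 539 = 746 annual layers formed after it.
Removing the 15 false annual layers leaves 746 − 15 = 731 true annual layers beyond the dust horizon.
The annual layer at the ice surface is 1894 CE, so the dust horizon dates to 1894 − 731 = 1163 CE.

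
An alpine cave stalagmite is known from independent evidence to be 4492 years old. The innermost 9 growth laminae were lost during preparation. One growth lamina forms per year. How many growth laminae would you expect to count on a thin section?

Expected growth laminae over 4492 years: 4492.
Less the 9 uncaptured growth laminae: 4492 − 9 = 4483.

4483 growth laminae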